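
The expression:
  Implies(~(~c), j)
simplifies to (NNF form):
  j | ~c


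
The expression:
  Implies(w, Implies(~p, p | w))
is always true.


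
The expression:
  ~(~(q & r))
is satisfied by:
  {r: True, q: True}


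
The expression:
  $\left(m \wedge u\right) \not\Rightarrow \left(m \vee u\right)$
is never true.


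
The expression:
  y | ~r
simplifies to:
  y | ~r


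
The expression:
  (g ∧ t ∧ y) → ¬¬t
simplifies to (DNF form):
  True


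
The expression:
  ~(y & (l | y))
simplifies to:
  ~y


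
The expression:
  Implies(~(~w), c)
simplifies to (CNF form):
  c | ~w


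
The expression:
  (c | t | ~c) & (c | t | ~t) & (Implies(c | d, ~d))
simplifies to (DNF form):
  ~d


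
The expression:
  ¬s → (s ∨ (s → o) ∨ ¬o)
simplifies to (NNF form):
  True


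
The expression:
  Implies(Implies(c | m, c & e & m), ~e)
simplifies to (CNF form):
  (c | m | ~e) & (c | ~c | ~e) & (m | ~e | ~m) & (~c | ~e | ~m)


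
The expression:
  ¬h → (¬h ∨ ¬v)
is always true.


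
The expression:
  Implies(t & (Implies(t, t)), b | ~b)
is always true.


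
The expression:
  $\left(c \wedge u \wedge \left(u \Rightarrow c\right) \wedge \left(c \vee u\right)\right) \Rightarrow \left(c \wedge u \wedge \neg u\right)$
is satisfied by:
  {u: False, c: False}
  {c: True, u: False}
  {u: True, c: False}


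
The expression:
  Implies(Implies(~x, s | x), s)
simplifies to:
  s | ~x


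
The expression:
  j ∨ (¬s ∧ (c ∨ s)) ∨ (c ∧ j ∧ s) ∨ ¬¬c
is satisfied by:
  {c: True, j: True}
  {c: True, j: False}
  {j: True, c: False}


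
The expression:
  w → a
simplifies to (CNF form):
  a ∨ ¬w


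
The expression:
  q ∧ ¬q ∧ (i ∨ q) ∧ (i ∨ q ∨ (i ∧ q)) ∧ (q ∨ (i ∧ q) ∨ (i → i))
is never true.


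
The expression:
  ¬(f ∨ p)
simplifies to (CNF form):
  ¬f ∧ ¬p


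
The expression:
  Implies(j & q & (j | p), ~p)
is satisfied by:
  {p: False, q: False, j: False}
  {j: True, p: False, q: False}
  {q: True, p: False, j: False}
  {j: True, q: True, p: False}
  {p: True, j: False, q: False}
  {j: True, p: True, q: False}
  {q: True, p: True, j: False}


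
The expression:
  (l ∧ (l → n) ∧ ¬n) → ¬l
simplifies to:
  True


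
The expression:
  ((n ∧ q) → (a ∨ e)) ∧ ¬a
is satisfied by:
  {e: True, q: False, a: False, n: False}
  {e: False, q: False, a: False, n: False}
  {n: True, e: True, q: False, a: False}
  {n: True, e: False, q: False, a: False}
  {q: True, e: True, n: False, a: False}
  {q: True, e: False, n: False, a: False}
  {q: True, n: True, e: True, a: False}


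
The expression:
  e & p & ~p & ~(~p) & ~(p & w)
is never true.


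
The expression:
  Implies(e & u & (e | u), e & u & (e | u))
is always true.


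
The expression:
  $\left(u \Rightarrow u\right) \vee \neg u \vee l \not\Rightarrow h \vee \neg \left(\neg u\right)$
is always true.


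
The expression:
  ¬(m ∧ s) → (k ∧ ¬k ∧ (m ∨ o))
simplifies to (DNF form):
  m ∧ s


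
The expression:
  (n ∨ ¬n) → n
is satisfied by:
  {n: True}


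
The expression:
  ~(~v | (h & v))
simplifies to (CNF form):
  v & ~h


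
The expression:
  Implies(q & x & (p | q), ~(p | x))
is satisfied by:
  {q: False, x: False}
  {x: True, q: False}
  {q: True, x: False}


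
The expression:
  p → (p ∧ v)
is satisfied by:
  {v: True, p: False}
  {p: False, v: False}
  {p: True, v: True}


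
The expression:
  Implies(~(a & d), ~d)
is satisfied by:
  {a: True, d: False}
  {d: False, a: False}
  {d: True, a: True}


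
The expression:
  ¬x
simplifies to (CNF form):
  ¬x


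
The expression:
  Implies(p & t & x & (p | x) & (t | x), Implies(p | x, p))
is always true.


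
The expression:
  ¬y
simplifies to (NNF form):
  ¬y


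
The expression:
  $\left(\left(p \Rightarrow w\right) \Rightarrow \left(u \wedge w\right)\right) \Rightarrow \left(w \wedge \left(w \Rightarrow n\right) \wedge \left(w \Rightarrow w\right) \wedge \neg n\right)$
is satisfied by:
  {w: False, p: False, u: False}
  {u: True, w: False, p: False}
  {w: True, u: False, p: False}
  {p: True, w: True, u: False}


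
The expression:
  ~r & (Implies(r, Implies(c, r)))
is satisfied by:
  {r: False}


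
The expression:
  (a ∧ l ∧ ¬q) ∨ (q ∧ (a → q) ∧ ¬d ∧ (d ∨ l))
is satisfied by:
  {l: True, a: True, q: False, d: False}
  {d: True, l: True, a: True, q: False}
  {q: True, l: True, a: True, d: False}
  {q: True, l: True, a: False, d: False}


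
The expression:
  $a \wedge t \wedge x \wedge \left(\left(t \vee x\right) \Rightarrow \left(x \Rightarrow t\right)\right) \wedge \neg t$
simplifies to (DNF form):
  $\text{False}$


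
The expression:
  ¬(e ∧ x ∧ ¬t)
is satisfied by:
  {t: True, e: False, x: False}
  {e: False, x: False, t: False}
  {x: True, t: True, e: False}
  {x: True, e: False, t: False}
  {t: True, e: True, x: False}
  {e: True, t: False, x: False}
  {x: True, e: True, t: True}


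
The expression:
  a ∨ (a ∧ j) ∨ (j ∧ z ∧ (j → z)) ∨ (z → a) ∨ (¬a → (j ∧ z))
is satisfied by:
  {a: True, j: True, z: False}
  {a: True, j: False, z: False}
  {j: True, a: False, z: False}
  {a: False, j: False, z: False}
  {a: True, z: True, j: True}
  {a: True, z: True, j: False}
  {z: True, j: True, a: False}


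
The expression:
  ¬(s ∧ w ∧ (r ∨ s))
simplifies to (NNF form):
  ¬s ∨ ¬w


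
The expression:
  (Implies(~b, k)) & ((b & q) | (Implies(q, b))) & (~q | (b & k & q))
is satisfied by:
  {b: True, k: True, q: False}
  {b: True, k: False, q: False}
  {k: True, b: False, q: False}
  {b: True, q: True, k: True}


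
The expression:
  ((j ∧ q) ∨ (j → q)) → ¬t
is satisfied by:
  {j: True, q: False, t: False}
  {q: False, t: False, j: False}
  {j: True, q: True, t: False}
  {q: True, j: False, t: False}
  {t: True, j: True, q: False}


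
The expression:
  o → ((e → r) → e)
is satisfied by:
  {e: True, o: False}
  {o: False, e: False}
  {o: True, e: True}


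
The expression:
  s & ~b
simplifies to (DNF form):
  s & ~b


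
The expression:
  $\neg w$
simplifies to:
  $\neg w$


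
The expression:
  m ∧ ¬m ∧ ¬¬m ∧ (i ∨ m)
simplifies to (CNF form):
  False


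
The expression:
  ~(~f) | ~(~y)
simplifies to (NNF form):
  f | y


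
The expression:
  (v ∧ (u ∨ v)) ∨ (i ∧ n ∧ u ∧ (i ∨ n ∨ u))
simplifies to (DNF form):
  v ∨ (i ∧ n ∧ u)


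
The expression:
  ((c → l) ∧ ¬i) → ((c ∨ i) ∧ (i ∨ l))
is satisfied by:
  {i: True, c: True}
  {i: True, c: False}
  {c: True, i: False}


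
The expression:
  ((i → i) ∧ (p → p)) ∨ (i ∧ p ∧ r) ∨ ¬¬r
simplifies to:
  True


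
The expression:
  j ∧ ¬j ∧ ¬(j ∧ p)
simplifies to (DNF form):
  False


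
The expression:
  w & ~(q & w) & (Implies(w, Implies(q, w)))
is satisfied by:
  {w: True, q: False}


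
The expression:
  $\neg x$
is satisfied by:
  {x: False}


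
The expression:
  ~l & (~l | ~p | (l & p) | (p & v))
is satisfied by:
  {l: False}


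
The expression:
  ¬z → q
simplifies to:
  q ∨ z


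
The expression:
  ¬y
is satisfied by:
  {y: False}


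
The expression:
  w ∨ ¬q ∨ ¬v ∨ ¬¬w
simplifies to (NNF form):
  w ∨ ¬q ∨ ¬v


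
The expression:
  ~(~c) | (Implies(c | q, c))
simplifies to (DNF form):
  c | ~q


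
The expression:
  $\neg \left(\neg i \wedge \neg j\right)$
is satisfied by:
  {i: True, j: True}
  {i: True, j: False}
  {j: True, i: False}


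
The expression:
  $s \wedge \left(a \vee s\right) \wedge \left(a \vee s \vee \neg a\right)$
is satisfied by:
  {s: True}


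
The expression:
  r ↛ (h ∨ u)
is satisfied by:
  {r: True, u: False, h: False}


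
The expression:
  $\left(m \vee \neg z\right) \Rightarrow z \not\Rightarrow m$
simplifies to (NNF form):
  $z \wedge \neg m$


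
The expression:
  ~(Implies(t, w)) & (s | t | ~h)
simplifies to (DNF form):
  t & ~w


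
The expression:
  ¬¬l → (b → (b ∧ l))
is always true.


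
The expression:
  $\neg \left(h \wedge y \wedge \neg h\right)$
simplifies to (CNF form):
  $\text{True}$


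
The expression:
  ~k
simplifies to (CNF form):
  ~k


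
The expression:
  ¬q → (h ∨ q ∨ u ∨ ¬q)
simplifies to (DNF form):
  True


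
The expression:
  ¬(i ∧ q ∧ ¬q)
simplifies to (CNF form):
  True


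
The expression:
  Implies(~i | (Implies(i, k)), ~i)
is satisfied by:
  {k: False, i: False}
  {i: True, k: False}
  {k: True, i: False}


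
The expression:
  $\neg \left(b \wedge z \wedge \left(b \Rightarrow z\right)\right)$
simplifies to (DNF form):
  $\neg b \vee \neg z$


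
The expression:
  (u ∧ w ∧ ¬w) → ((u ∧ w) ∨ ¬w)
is always true.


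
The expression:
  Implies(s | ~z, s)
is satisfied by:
  {z: True, s: True}
  {z: True, s: False}
  {s: True, z: False}


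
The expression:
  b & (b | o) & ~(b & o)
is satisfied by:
  {b: True, o: False}


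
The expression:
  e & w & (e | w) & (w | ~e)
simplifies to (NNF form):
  e & w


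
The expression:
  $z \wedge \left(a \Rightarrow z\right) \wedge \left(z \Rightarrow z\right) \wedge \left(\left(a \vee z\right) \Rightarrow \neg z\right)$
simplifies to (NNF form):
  $\text{False}$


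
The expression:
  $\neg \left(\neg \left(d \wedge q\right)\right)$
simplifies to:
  $d \wedge q$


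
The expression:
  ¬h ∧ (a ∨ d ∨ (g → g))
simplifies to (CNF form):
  ¬h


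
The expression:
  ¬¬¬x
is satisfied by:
  {x: False}


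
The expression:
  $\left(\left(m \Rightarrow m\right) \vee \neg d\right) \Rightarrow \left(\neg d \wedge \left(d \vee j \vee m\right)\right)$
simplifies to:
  $\neg d \wedge \left(j \vee m\right)$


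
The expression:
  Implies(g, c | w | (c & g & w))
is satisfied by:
  {c: True, w: True, g: False}
  {c: True, g: False, w: False}
  {w: True, g: False, c: False}
  {w: False, g: False, c: False}
  {c: True, w: True, g: True}
  {c: True, g: True, w: False}
  {w: True, g: True, c: False}


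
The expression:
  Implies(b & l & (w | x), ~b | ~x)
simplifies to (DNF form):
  ~b | ~l | ~x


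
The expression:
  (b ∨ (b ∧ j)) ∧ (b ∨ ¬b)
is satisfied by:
  {b: True}


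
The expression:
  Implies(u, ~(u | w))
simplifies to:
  ~u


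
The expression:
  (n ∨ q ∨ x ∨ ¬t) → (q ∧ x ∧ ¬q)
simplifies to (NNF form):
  t ∧ ¬n ∧ ¬q ∧ ¬x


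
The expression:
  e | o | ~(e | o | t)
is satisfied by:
  {o: True, e: True, t: False}
  {o: True, e: False, t: False}
  {e: True, o: False, t: False}
  {o: False, e: False, t: False}
  {o: True, t: True, e: True}
  {o: True, t: True, e: False}
  {t: True, e: True, o: False}


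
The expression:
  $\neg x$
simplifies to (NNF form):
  $\neg x$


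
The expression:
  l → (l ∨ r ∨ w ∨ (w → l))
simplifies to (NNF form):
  True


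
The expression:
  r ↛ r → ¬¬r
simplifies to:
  True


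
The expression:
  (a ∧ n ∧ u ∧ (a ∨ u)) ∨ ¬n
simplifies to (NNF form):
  (a ∧ u) ∨ ¬n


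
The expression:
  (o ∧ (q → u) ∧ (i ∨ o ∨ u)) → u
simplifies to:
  q ∨ u ∨ ¬o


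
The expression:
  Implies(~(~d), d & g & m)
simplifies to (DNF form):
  ~d | (g & m)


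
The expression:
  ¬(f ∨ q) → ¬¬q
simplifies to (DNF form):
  f ∨ q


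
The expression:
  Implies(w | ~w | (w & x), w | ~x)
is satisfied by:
  {w: True, x: False}
  {x: False, w: False}
  {x: True, w: True}


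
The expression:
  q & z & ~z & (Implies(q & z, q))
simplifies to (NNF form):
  False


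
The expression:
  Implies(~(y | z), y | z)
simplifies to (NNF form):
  y | z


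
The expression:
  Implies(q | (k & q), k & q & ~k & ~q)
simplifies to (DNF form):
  ~q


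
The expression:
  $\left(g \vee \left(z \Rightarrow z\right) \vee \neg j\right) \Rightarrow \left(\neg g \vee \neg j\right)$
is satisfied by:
  {g: False, j: False}
  {j: True, g: False}
  {g: True, j: False}


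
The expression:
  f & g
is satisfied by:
  {g: True, f: True}


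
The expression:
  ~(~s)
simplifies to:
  s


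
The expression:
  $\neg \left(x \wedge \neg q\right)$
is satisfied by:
  {q: True, x: False}
  {x: False, q: False}
  {x: True, q: True}


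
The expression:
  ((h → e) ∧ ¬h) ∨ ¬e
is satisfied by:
  {h: False, e: False}
  {e: True, h: False}
  {h: True, e: False}


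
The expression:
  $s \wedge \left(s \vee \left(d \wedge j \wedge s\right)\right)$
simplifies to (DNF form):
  $s$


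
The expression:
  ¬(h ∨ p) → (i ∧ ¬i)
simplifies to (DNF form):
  h ∨ p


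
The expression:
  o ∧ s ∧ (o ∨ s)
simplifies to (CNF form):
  o ∧ s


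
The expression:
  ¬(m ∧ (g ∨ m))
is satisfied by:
  {m: False}


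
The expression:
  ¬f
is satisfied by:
  {f: False}


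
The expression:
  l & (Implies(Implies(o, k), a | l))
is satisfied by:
  {l: True}


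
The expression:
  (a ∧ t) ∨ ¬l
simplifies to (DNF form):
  (a ∧ t) ∨ ¬l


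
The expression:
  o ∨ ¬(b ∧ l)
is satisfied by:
  {o: True, l: False, b: False}
  {l: False, b: False, o: False}
  {b: True, o: True, l: False}
  {b: True, l: False, o: False}
  {o: True, l: True, b: False}
  {l: True, o: False, b: False}
  {b: True, l: True, o: True}


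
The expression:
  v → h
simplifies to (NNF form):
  h ∨ ¬v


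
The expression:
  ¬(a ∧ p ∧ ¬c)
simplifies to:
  c ∨ ¬a ∨ ¬p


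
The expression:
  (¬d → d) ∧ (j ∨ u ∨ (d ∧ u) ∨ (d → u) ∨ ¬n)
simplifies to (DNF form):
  (d ∧ j) ∨ (d ∧ u) ∨ (d ∧ ¬n)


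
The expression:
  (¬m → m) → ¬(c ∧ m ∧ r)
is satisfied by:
  {m: False, c: False, r: False}
  {r: True, m: False, c: False}
  {c: True, m: False, r: False}
  {r: True, c: True, m: False}
  {m: True, r: False, c: False}
  {r: True, m: True, c: False}
  {c: True, m: True, r: False}


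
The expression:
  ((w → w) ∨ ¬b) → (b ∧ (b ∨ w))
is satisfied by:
  {b: True}


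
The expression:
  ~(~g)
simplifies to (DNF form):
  g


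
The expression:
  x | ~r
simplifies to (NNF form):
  x | ~r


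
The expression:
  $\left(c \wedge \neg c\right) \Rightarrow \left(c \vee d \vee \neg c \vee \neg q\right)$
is always true.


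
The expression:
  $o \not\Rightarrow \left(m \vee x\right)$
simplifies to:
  $o \wedge \neg m \wedge \neg x$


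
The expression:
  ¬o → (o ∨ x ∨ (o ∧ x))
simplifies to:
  o ∨ x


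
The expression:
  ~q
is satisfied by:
  {q: False}


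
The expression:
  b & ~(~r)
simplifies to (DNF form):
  b & r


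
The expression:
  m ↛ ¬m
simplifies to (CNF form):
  m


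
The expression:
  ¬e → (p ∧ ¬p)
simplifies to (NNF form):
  e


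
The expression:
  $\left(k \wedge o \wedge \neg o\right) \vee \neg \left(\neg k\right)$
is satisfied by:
  {k: True}


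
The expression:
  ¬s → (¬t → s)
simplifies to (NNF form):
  s ∨ t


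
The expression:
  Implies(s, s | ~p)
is always true.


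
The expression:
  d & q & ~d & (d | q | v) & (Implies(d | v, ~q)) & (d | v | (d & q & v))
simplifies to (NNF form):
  False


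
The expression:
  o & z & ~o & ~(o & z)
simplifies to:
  False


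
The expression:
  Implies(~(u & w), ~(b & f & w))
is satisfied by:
  {u: True, w: False, b: False, f: False}
  {f: False, w: False, u: False, b: False}
  {f: True, u: True, w: False, b: False}
  {f: True, w: False, u: False, b: False}
  {b: True, u: True, f: False, w: False}
  {b: True, f: False, w: False, u: False}
  {b: True, f: True, u: True, w: False}
  {b: True, f: True, w: False, u: False}
  {u: True, w: True, b: False, f: False}
  {w: True, b: False, u: False, f: False}
  {f: True, w: True, u: True, b: False}
  {f: True, w: True, b: False, u: False}
  {u: True, w: True, b: True, f: False}
  {w: True, b: True, f: False, u: False}
  {f: True, w: True, b: True, u: True}


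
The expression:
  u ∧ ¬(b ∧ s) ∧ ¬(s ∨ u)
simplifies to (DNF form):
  False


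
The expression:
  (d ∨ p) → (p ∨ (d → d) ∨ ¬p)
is always true.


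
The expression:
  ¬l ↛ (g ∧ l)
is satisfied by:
  {l: False}


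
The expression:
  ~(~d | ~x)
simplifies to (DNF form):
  d & x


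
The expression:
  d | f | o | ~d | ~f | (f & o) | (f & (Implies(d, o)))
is always true.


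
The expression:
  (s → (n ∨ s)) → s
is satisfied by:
  {s: True}


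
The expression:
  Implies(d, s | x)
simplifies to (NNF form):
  s | x | ~d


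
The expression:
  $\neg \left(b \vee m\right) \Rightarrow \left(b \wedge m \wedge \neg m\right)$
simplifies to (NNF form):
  $b \vee m$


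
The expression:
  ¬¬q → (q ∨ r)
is always true.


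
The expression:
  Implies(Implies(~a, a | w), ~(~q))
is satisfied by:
  {q: True, a: False, w: False}
  {q: True, w: True, a: False}
  {q: True, a: True, w: False}
  {q: True, w: True, a: True}
  {w: False, a: False, q: False}


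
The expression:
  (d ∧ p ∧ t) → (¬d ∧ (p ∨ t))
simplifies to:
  ¬d ∨ ¬p ∨ ¬t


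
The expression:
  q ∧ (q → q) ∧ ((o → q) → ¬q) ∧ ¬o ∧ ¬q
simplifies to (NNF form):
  False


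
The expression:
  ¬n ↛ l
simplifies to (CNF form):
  l ∨ ¬n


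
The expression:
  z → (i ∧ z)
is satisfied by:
  {i: True, z: False}
  {z: False, i: False}
  {z: True, i: True}


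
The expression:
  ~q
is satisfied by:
  {q: False}


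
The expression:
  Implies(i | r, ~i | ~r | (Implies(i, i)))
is always true.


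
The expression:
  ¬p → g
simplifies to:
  g ∨ p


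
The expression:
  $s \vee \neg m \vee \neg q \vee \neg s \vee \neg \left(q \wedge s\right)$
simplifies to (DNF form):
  $\text{True}$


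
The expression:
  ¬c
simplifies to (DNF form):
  ¬c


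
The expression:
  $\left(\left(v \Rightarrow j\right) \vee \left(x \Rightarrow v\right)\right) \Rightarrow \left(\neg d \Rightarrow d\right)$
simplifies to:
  $d$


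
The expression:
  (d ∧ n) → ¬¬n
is always true.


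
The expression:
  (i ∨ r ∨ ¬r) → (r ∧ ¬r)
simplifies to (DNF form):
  False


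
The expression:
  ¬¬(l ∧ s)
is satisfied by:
  {s: True, l: True}


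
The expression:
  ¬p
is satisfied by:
  {p: False}


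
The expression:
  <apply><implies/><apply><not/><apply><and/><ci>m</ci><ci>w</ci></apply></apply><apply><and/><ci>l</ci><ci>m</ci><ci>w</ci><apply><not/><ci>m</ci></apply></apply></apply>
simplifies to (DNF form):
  <apply><and/><ci>m</ci><ci>w</ci></apply>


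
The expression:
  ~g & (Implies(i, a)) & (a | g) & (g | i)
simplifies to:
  a & i & ~g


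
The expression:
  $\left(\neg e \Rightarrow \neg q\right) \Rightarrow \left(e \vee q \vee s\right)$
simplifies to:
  $e \vee q \vee s$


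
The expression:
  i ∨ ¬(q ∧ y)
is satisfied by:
  {i: True, q: False, y: False}
  {q: False, y: False, i: False}
  {i: True, y: True, q: False}
  {y: True, q: False, i: False}
  {i: True, q: True, y: False}
  {q: True, i: False, y: False}
  {i: True, y: True, q: True}


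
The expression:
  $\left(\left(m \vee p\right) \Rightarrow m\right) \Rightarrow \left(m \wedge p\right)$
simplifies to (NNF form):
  $p$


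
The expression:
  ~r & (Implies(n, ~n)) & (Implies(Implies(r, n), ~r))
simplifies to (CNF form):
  ~n & ~r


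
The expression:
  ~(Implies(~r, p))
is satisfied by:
  {p: False, r: False}


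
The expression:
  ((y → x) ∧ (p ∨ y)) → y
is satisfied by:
  {y: True, p: False}
  {p: False, y: False}
  {p: True, y: True}


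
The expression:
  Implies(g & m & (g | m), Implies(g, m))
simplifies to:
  True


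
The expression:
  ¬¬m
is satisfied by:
  {m: True}


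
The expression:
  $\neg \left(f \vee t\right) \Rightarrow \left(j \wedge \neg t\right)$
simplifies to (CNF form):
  $f \vee j \vee t$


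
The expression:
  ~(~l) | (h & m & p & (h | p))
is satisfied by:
  {m: True, l: True, p: True, h: True}
  {m: True, l: True, p: True, h: False}
  {m: True, l: True, h: True, p: False}
  {m: True, l: True, h: False, p: False}
  {l: True, p: True, h: True, m: False}
  {l: True, p: True, h: False, m: False}
  {l: True, p: False, h: True, m: False}
  {l: True, p: False, h: False, m: False}
  {m: True, p: True, h: True, l: False}


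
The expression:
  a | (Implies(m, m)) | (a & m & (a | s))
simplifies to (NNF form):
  True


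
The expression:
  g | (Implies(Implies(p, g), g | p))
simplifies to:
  g | p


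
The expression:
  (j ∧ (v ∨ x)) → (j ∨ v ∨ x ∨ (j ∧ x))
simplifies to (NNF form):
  True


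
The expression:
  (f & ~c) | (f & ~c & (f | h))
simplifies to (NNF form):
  f & ~c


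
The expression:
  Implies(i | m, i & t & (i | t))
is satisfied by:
  {t: True, m: False, i: False}
  {m: False, i: False, t: False}
  {i: True, t: True, m: False}
  {i: True, t: True, m: True}


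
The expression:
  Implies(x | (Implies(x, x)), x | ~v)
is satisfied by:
  {x: True, v: False}
  {v: False, x: False}
  {v: True, x: True}


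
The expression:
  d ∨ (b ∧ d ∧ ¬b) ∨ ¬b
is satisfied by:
  {d: True, b: False}
  {b: False, d: False}
  {b: True, d: True}


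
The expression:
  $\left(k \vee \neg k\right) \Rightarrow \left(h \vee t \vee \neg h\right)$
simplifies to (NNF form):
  $\text{True}$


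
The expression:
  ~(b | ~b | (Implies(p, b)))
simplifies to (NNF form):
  False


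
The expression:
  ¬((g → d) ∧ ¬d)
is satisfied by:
  {d: True, g: True}
  {d: True, g: False}
  {g: True, d: False}


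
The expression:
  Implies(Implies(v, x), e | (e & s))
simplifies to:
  e | (v & ~x)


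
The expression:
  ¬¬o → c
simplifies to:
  c ∨ ¬o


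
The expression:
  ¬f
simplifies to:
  ¬f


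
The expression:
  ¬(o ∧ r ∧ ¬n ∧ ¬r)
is always true.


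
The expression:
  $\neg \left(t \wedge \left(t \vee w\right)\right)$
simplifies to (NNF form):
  $\neg t$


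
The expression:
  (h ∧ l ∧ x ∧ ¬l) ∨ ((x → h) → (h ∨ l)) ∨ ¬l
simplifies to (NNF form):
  True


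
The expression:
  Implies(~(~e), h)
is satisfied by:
  {h: True, e: False}
  {e: False, h: False}
  {e: True, h: True}


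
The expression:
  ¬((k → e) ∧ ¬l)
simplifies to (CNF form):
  (k ∨ l) ∧ (l ∨ ¬e)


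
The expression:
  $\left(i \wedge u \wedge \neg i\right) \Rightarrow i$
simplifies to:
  $\text{True}$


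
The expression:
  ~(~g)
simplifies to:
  g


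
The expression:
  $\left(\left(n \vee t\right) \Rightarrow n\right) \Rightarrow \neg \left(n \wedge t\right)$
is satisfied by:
  {t: False, n: False}
  {n: True, t: False}
  {t: True, n: False}


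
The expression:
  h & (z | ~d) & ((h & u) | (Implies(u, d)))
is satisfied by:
  {h: True, z: True, d: False}
  {h: True, z: False, d: False}
  {h: True, d: True, z: True}


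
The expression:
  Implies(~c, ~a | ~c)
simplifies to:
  True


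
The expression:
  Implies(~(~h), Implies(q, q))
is always true.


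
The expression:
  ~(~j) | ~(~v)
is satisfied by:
  {v: True, j: True}
  {v: True, j: False}
  {j: True, v: False}


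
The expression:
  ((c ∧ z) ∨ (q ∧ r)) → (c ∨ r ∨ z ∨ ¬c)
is always true.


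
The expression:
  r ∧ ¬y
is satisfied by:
  {r: True, y: False}


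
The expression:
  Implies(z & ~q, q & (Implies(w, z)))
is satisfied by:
  {q: True, z: False}
  {z: False, q: False}
  {z: True, q: True}


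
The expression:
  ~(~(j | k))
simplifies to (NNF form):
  j | k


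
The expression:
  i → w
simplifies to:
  w ∨ ¬i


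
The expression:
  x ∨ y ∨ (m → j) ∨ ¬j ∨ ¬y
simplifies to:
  True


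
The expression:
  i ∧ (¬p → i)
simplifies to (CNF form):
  i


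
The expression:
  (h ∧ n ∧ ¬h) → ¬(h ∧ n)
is always true.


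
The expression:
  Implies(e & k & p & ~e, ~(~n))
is always true.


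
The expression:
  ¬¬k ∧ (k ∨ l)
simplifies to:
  k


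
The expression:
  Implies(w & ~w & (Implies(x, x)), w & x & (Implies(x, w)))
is always true.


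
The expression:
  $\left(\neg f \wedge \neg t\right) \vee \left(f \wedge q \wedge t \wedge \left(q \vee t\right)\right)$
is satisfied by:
  {q: True, t: False, f: False}
  {q: False, t: False, f: False}
  {t: True, f: True, q: True}


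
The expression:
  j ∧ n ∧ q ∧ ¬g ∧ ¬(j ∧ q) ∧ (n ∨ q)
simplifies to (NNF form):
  False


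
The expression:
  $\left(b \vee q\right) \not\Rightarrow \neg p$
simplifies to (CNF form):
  $p \wedge \left(b \vee q\right)$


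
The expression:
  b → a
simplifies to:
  a ∨ ¬b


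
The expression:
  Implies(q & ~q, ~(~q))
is always true.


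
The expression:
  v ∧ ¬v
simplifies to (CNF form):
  False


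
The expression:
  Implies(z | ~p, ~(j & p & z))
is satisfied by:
  {p: False, z: False, j: False}
  {j: True, p: False, z: False}
  {z: True, p: False, j: False}
  {j: True, z: True, p: False}
  {p: True, j: False, z: False}
  {j: True, p: True, z: False}
  {z: True, p: True, j: False}


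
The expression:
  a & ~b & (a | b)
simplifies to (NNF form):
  a & ~b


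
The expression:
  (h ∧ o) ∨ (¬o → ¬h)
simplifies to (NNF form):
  o ∨ ¬h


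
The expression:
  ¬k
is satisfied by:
  {k: False}


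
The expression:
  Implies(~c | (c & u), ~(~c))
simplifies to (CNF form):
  c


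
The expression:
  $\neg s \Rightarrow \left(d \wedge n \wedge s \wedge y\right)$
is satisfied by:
  {s: True}


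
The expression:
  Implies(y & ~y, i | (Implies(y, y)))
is always true.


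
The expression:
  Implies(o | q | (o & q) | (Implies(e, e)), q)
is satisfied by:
  {q: True}


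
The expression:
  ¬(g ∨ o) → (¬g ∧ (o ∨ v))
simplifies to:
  g ∨ o ∨ v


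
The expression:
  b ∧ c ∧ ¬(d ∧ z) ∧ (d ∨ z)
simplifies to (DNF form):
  (b ∧ c ∧ d ∧ ¬d) ∨ (b ∧ c ∧ d ∧ ¬z) ∨ (b ∧ c ∧ z ∧ ¬d) ∨ (b ∧ c ∧ z ∧ ¬z)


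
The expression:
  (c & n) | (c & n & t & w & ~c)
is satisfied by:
  {c: True, n: True}


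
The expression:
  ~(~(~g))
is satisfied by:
  {g: False}


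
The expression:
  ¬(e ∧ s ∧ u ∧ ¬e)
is always true.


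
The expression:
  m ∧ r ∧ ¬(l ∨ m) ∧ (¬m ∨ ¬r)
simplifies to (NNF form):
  False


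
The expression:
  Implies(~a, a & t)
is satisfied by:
  {a: True}


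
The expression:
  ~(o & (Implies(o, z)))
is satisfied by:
  {o: False, z: False}
  {z: True, o: False}
  {o: True, z: False}


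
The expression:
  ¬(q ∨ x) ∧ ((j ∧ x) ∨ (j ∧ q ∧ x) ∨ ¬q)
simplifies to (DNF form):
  ¬q ∧ ¬x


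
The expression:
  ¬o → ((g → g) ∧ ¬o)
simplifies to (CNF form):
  True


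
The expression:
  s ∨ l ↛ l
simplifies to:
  s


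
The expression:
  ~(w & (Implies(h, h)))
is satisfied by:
  {w: False}


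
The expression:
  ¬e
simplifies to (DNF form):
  ¬e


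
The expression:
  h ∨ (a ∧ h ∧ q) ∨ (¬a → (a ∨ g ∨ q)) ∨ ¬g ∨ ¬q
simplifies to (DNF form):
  True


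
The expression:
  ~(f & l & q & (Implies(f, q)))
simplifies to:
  ~f | ~l | ~q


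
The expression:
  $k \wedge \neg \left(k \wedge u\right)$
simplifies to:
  $k \wedge \neg u$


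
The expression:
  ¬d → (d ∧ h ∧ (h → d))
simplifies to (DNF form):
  d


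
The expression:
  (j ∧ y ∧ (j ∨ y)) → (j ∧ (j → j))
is always true.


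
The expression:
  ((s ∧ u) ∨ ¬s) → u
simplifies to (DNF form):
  s ∨ u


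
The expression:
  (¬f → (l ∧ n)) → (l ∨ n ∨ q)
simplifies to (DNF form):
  l ∨ n ∨ q ∨ ¬f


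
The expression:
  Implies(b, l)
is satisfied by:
  {l: True, b: False}
  {b: False, l: False}
  {b: True, l: True}


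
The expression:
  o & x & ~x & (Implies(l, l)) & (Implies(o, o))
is never true.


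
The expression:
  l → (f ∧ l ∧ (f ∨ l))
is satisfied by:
  {f: True, l: False}
  {l: False, f: False}
  {l: True, f: True}


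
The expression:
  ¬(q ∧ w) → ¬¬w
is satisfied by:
  {w: True}


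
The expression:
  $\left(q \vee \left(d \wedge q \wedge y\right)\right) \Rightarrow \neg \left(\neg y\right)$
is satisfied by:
  {y: True, q: False}
  {q: False, y: False}
  {q: True, y: True}


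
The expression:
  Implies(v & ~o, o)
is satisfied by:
  {o: True, v: False}
  {v: False, o: False}
  {v: True, o: True}


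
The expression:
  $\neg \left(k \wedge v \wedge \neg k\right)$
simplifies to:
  $\text{True}$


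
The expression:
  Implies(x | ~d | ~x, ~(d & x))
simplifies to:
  ~d | ~x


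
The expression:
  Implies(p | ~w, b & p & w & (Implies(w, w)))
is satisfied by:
  {w: True, b: True, p: False}
  {w: True, p: False, b: False}
  {w: True, b: True, p: True}


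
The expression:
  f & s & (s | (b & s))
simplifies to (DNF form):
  f & s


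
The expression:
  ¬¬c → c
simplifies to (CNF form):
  True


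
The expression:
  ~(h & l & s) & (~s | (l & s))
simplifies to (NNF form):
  ~s | (l & ~h)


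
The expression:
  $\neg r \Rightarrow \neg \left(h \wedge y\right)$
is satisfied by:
  {r: True, h: False, y: False}
  {h: False, y: False, r: False}
  {r: True, y: True, h: False}
  {y: True, h: False, r: False}
  {r: True, h: True, y: False}
  {h: True, r: False, y: False}
  {r: True, y: True, h: True}


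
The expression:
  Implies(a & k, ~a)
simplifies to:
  ~a | ~k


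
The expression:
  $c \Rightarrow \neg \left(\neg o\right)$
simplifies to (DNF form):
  $o \vee \neg c$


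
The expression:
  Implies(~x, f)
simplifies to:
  f | x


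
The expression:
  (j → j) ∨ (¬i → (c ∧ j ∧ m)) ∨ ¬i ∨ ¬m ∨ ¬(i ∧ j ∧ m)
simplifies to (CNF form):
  True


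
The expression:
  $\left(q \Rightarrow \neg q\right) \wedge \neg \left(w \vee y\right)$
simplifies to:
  $\neg q \wedge \neg w \wedge \neg y$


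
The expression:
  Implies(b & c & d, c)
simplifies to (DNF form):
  True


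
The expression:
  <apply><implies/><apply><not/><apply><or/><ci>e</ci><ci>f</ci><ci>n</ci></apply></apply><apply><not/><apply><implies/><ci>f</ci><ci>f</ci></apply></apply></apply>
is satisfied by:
  {n: True, e: True, f: True}
  {n: True, e: True, f: False}
  {n: True, f: True, e: False}
  {n: True, f: False, e: False}
  {e: True, f: True, n: False}
  {e: True, f: False, n: False}
  {f: True, e: False, n: False}


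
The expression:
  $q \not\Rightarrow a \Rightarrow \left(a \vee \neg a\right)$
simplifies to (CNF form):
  $\text{True}$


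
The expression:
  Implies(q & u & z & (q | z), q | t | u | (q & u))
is always true.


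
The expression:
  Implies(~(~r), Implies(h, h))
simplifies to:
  True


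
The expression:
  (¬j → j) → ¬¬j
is always true.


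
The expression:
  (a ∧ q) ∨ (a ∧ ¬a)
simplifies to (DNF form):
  a ∧ q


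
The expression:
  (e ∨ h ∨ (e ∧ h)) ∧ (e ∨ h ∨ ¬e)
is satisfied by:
  {e: True, h: True}
  {e: True, h: False}
  {h: True, e: False}


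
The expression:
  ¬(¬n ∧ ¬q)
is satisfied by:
  {n: True, q: True}
  {n: True, q: False}
  {q: True, n: False}


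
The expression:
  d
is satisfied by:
  {d: True}


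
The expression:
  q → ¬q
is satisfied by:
  {q: False}


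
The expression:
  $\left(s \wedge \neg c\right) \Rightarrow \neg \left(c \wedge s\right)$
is always true.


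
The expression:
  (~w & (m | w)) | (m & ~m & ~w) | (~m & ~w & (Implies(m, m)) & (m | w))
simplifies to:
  m & ~w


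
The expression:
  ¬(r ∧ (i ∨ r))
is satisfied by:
  {r: False}


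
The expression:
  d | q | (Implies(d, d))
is always true.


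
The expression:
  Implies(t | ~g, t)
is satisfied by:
  {t: True, g: True}
  {t: True, g: False}
  {g: True, t: False}


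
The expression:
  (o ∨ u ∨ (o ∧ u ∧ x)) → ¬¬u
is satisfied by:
  {u: True, o: False}
  {o: False, u: False}
  {o: True, u: True}


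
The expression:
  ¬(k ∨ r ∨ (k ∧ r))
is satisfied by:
  {r: False, k: False}


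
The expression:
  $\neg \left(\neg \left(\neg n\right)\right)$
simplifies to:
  $\neg n$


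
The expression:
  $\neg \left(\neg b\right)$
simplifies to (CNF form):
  $b$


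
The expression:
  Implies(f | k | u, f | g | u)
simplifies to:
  f | g | u | ~k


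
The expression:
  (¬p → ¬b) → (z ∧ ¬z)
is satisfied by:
  {b: True, p: False}


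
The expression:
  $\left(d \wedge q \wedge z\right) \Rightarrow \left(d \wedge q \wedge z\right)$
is always true.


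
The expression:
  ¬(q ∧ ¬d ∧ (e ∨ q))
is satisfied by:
  {d: True, q: False}
  {q: False, d: False}
  {q: True, d: True}


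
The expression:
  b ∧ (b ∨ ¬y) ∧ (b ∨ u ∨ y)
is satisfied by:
  {b: True}


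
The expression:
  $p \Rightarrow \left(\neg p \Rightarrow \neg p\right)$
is always true.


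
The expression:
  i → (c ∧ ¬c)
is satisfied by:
  {i: False}


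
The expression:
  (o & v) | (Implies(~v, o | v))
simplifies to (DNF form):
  o | v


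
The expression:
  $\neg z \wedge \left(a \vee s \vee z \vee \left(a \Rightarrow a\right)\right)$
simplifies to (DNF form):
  $\neg z$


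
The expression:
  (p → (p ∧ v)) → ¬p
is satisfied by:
  {p: False, v: False}
  {v: True, p: False}
  {p: True, v: False}


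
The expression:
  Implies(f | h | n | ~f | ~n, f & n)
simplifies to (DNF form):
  f & n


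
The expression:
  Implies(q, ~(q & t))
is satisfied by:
  {t: False, q: False}
  {q: True, t: False}
  {t: True, q: False}


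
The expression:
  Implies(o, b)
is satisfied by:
  {b: True, o: False}
  {o: False, b: False}
  {o: True, b: True}


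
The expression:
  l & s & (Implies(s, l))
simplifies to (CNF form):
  l & s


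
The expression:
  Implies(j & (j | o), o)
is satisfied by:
  {o: True, j: False}
  {j: False, o: False}
  {j: True, o: True}


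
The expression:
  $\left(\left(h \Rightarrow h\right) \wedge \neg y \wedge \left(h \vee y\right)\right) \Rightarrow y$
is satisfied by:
  {y: True, h: False}
  {h: False, y: False}
  {h: True, y: True}


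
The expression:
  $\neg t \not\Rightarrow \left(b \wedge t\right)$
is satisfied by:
  {t: False}


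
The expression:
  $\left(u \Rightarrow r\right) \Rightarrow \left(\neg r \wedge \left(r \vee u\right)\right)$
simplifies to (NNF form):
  $u \wedge \neg r$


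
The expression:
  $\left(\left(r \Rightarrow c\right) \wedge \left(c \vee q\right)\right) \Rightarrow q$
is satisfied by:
  {q: True, c: False}
  {c: False, q: False}
  {c: True, q: True}


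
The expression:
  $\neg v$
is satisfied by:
  {v: False}


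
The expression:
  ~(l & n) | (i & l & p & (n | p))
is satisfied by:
  {p: True, i: True, l: False, n: False}
  {p: True, i: False, l: False, n: False}
  {i: True, p: False, l: False, n: False}
  {p: False, i: False, l: False, n: False}
  {n: True, p: True, i: True, l: False}
  {n: True, p: True, i: False, l: False}
  {n: True, i: True, p: False, l: False}
  {n: True, i: False, p: False, l: False}
  {p: True, l: True, i: True, n: False}
  {p: True, l: True, i: False, n: False}
  {l: True, i: True, p: False, n: False}
  {l: True, p: False, i: False, n: False}
  {n: True, p: True, l: True, i: True}


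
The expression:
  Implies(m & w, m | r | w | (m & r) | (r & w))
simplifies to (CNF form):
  True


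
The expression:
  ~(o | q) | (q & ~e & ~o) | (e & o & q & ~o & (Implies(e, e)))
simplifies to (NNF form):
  ~o & (~e | ~q)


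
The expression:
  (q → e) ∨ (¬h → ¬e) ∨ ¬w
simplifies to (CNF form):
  True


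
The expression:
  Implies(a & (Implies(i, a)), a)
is always true.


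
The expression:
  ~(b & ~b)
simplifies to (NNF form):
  True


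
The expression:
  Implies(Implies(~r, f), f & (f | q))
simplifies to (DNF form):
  f | ~r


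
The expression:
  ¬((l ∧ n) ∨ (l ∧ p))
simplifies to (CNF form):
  (¬l ∨ ¬n) ∧ (¬l ∨ ¬p)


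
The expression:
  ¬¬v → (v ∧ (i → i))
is always true.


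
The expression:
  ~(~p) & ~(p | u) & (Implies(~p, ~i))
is never true.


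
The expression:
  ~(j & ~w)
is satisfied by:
  {w: True, j: False}
  {j: False, w: False}
  {j: True, w: True}


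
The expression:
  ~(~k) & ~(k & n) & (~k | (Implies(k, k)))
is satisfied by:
  {k: True, n: False}


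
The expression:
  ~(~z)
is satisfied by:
  {z: True}


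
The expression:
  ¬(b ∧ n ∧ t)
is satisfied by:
  {t: False, n: False, b: False}
  {b: True, t: False, n: False}
  {n: True, t: False, b: False}
  {b: True, n: True, t: False}
  {t: True, b: False, n: False}
  {b: True, t: True, n: False}
  {n: True, t: True, b: False}


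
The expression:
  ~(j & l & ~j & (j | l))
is always true.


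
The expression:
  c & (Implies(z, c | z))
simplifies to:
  c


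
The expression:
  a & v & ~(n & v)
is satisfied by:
  {a: True, v: True, n: False}


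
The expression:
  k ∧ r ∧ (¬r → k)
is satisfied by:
  {r: True, k: True}


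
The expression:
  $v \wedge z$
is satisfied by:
  {z: True, v: True}


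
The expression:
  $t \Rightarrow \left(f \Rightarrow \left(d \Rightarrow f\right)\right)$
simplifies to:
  $\text{True}$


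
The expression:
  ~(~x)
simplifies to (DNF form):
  x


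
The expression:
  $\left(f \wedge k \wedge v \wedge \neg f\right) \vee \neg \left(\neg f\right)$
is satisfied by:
  {f: True}


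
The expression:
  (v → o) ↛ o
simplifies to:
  ¬o ∧ ¬v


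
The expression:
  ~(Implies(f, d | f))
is never true.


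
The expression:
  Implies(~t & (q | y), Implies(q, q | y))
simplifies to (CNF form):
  True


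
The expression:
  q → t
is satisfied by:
  {t: True, q: False}
  {q: False, t: False}
  {q: True, t: True}


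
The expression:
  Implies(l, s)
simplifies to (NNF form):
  s | ~l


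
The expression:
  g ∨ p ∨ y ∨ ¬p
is always true.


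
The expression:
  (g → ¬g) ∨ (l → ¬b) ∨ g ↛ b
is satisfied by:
  {l: False, b: False, g: False}
  {g: True, l: False, b: False}
  {b: True, l: False, g: False}
  {g: True, b: True, l: False}
  {l: True, g: False, b: False}
  {g: True, l: True, b: False}
  {b: True, l: True, g: False}
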